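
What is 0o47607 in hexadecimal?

Each octal digit is 3 bits: 4=100 7=111 6=110 0=000 7=111.
Group the bits into nibbles: 0100 1111 1000 0111 → 4F87.

0x4F87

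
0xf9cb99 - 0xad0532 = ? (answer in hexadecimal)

0x4cc667

Subtract column by column in base 16:
  9-2 → 7
  9-3 → 6
  b-5 → 6
  c-0 → c
  9-d → c (borrow)
  f-a-1 → 4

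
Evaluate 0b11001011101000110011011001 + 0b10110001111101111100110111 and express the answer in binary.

0b101111101100110110000010000

Add column by column in base 2, right to left:
  1+1 = 0 carry 1
  0+1+1 = 0 carry 1
  0+1+1 = 0 carry 1
  1+0+1 = 0 carry 1
  1+1+1 = 1 carry 1
  0+1+1 = 0 carry 1
  1+0+1 = 0 carry 1
  1+0+1 = 0 carry 1
  0+1+1 = 0 carry 1
  0+1+1 = 0 carry 1
  1+1+1 = 1 carry 1
  1+1+1 = 1 carry 1
  0+1+1 = 0 carry 1
  0+0+1 = 1
  0+1 = 1
  1+1 = 0 carry 1
  0+1+1 = 0 carry 1
  1+1+1 = 1 carry 1
  1+1+1 = 1 carry 1
  1+0+1 = 0 carry 1
  0+0+1 = 1
  1+0 = 1
  0+1 = 1
  0+1 = 1
  1+0 = 1
  1+1 = 0 carry 1
  final carry 1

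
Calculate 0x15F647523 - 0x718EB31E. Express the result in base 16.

Subtract column by column in base 16:
  3-E → 5 (borrow)
  2-1-1 → 0
  5-3 → 2
  7-B → C (borrow)
  4-E-1 → 5 (borrow)
  6-8-1 → D (borrow)
  F-1-1 → D
  5-7 → E (borrow)
  1-0-1 → 0

0xEDD5C205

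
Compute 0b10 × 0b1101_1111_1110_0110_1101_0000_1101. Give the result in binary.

Multiply each base-2 digit by 2, carrying:
  1×2 = 2 → write 0 carry 1
  0×2+1 = 1 → write 1
  1×2 = 2 → write 0 carry 1
  1×2+1 = 3 → write 1 carry 1
  0×2+1 = 1 → write 1
  0×2 = 0 → write 0
  0×2 = 0 → write 0
  0×2 = 0 → write 0
  1×2 = 2 → write 0 carry 1
  0×2+1 = 1 → write 1
  1×2 = 2 → write 0 carry 1
  1×2+1 = 3 → write 1 carry 1
  0×2+1 = 1 → write 1
  1×2 = 2 → write 0 carry 1
  1×2+1 = 3 → write 1 carry 1
  0×2+1 = 1 → write 1
  0×2 = 0 → write 0
  1×2 = 2 → write 0 carry 1
  1×2+1 = 3 → write 1 carry 1
  1×2+1 = 3 → write 1 carry 1
  1×2+1 = 3 → write 1 carry 1
  1×2+1 = 3 → write 1 carry 1
  1×2+1 = 3 → write 1 carry 1
  1×2+1 = 3 → write 1 carry 1
  1×2+1 = 3 → write 1 carry 1
  0×2+1 = 1 → write 1
  1×2 = 2 → write 0 carry 1
  1×2+1 = 3 → write 1 carry 1
  remaining carry: 1

0b11011111111001101101000011010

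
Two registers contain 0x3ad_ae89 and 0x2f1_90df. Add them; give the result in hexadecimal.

Add column by column in base 16, right to left:
  9+f = 8 carry 1
  8+d+1 = 6 carry 1
  e+0+1 = f
  a+9 = 3 carry 1
  d+1+1 = f
  a+f = 9 carry 1
  3+2+1 = 6

0x69f3f68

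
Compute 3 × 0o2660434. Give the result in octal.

Multiply each base-8 digit by 3, carrying:
  4×3 = 12 → write 4 carry 1
  3×3+1 = 10 → write 2 carry 1
  4×3+1 = 13 → write 5 carry 1
  0×3+1 = 1 → write 1
  6×3 = 18 → write 2 carry 2
  6×3+2 = 20 → write 4 carry 2
  2×3+2 = 8 → write 0 carry 1
  remaining carry: 1

0o10421524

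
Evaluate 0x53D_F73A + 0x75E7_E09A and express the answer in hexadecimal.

0x7B25D7D4

Add column by column in base 16, right to left:
  A+A = 4 carry 1
  3+9+1 = D
  7+0 = 7
  F+E = D carry 1
  D+7+1 = 5 carry 1
  3+E+1 = 2 carry 1
  5+5+1 = B
  0+7 = 7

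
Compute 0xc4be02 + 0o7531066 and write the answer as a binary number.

0b111000110111000000111000

0xc4be02 = 0b110001001011111000000010 in binary.
0o7531066 = 0b111101011001000110110 in binary.
Add column by column in base 2, right to left:
  0+0 = 0
  1+1 = 0 carry 1
  0+1+1 = 0 carry 1
  0+0+1 = 1
  0+1 = 1
  0+1 = 1
  0+0 = 0
  0+0 = 0
  0+0 = 0
  1+1 = 0 carry 1
  1+0+1 = 0 carry 1
  1+0+1 = 0 carry 1
  1+1+1 = 1 carry 1
  1+1+1 = 1 carry 1
  0+0+1 = 1
  1+1 = 0 carry 1
  0+0+1 = 1
  0+1 = 1
  1+1 = 0 carry 1
  0+1+1 = 0 carry 1
  0+1+1 = 0 carry 1
  0+0+1 = 1
  1+0 = 1
  1+0 = 1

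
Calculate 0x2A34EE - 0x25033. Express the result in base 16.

Subtract column by column in base 16:
  E-3 → B
  E-3 → B
  4-0 → 4
  3-5 → E (borrow)
  A-2-1 → 7
  2-0 → 2

0x27E4BB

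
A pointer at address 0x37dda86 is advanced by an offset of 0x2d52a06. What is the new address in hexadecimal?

Add column by column in base 16, right to left:
  6+6 = c
  8+0 = 8
  a+a = 4 carry 1
  d+2+1 = 0 carry 1
  d+5+1 = 3 carry 1
  7+d+1 = 5 carry 1
  3+2+1 = 6

0x653048c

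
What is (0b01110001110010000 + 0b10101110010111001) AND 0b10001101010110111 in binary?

0b1

Add column by column in base 2, right to left:
  0+1 = 1
  0+0 = 0
  0+0 = 0
  0+1 = 1
  1+1 = 0 carry 1
  0+1+1 = 0 carry 1
  0+0+1 = 1
  1+1 = 0 carry 1
  1+0+1 = 0 carry 1
  1+0+1 = 0 carry 1
  0+1+1 = 0 carry 1
  0+1+1 = 0 carry 1
  0+1+1 = 0 carry 1
  1+0+1 = 0 carry 1
  1+1+1 = 1 carry 1
  1+0+1 = 0 carry 1
  0+1+1 = 0 carry 1
  final carry 1
Sum = 0b100100000001001001; now AND with 0b10001101010110111:
  100100000001001001
& 010001101010110111
= 000000000000000001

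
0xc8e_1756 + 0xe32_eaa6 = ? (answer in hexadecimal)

0x1ac101fc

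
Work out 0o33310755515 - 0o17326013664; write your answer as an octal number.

0o13762741631

Subtract column by column in base 8:
  5-4 → 1
  1-6 → 3 (borrow)
  5-6-1 → 6 (borrow)
  5-3-1 → 1
  5-1 → 4
  7-0 → 7
  0-6 → 2 (borrow)
  1-2-1 → 6 (borrow)
  3-3-1 → 7 (borrow)
  3-7-1 → 3 (borrow)
  3-1-1 → 1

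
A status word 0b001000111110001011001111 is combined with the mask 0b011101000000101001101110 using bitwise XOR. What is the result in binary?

0b010101111110100010100001

XOR bit by bit (1 where the bits differ):
  001000111110001011001111
^ 011101000000101001101110
= 010101111110100010100001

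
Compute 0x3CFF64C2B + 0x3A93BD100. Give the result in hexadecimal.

Add column by column in base 16, right to left:
  B+0 = B
  2+0 = 2
  C+1 = D
  4+D = 1 carry 1
  6+B+1 = 2 carry 1
  F+3+1 = 3 carry 1
  F+9+1 = 9 carry 1
  C+A+1 = 7 carry 1
  3+3+1 = 7

0x779321D2B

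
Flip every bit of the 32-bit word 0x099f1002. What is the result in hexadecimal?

Each hex digit d becomes f−d:
  0→f, 9→6, 9→6, f→0, 1→e, 0→f, 0→f, 2→d

0xf660effd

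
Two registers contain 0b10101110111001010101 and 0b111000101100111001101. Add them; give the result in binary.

Add column by column in base 2, right to left:
  1+1 = 0 carry 1
  0+0+1 = 1
  1+1 = 0 carry 1
  0+1+1 = 0 carry 1
  1+0+1 = 0 carry 1
  0+0+1 = 1
  1+1 = 0 carry 1
  0+1+1 = 0 carry 1
  0+1+1 = 0 carry 1
  1+0+1 = 0 carry 1
  1+0+1 = 0 carry 1
  1+1+1 = 1 carry 1
  0+1+1 = 0 carry 1
  1+0+1 = 0 carry 1
  1+1+1 = 1 carry 1
  1+0+1 = 0 carry 1
  0+0+1 = 1
  1+0 = 1
  0+1 = 1
  1+1 = 0 carry 1
  0+1+1 = 0 carry 1
  final carry 1

0b1001110100100000100010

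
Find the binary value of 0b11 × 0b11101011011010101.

0b1011000010001111111

Multiply each base-2 digit by 3, carrying:
  1×3 = 3 → write 1 carry 1
  0×3+1 = 1 → write 1
  1×3 = 3 → write 1 carry 1
  0×3+1 = 1 → write 1
  1×3 = 3 → write 1 carry 1
  0×3+1 = 1 → write 1
  1×3 = 3 → write 1 carry 1
  1×3+1 = 4 → write 0 carry 2
  0×3+2 = 2 → write 0 carry 1
  1×3+1 = 4 → write 0 carry 2
  1×3+2 = 5 → write 1 carry 2
  0×3+2 = 2 → write 0 carry 1
  1×3+1 = 4 → write 0 carry 2
  0×3+2 = 2 → write 0 carry 1
  1×3+1 = 4 → write 0 carry 2
  1×3+2 = 5 → write 1 carry 2
  1×3+2 = 5 → write 1 carry 2
  remaining carry: 10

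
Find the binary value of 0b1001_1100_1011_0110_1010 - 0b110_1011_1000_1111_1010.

Subtract column by column in base 2:
  0-0 → 0
  1-1 → 0
  0-0 → 0
  1-1 → 0
  0-1 → 1 (borrow)
  1-1-1 → 1 (borrow)
  1-1-1 → 1 (borrow)
  0-1-1 → 0 (borrow)
  1-0-1 → 0
  1-0 → 1
  0-0 → 0
  1-1 → 0
  0-1 → 1 (borrow)
  0-1-1 → 0 (borrow)
  1-0-1 → 0
  1-1 → 0
  1-0 → 1
  0-1 → 1 (borrow)
  0-1-1 → 0 (borrow)
  1-0-1 → 0

0b110001001001110000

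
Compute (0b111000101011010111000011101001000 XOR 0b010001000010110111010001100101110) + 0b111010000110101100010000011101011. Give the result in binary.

0b1100011110000001100100010101010001

First 0b111000101011010111000011101001000 XOR 0b010001000010110111010001100101110 = 0b101001101001100000010010001100110.
Add column by column in base 2, right to left:
  0+1 = 1
  1+1 = 0 carry 1
  1+0+1 = 0 carry 1
  0+1+1 = 0 carry 1
  0+0+1 = 1
  1+1 = 0 carry 1
  1+1+1 = 1 carry 1
  0+1+1 = 0 carry 1
  0+0+1 = 1
  0+0 = 0
  1+0 = 1
  0+0 = 0
  0+0 = 0
  1+1 = 0 carry 1
  0+0+1 = 1
  0+0 = 0
  0+0 = 0
  0+1 = 1
  0+1 = 1
  0+0 = 0
  1+1 = 0 carry 1
  1+0+1 = 0 carry 1
  0+1+1 = 0 carry 1
  0+1+1 = 0 carry 1
  1+0+1 = 0 carry 1
  0+0+1 = 1
  1+0 = 1
  1+0 = 1
  0+1 = 1
  0+0 = 0
  1+1 = 0 carry 1
  0+1+1 = 0 carry 1
  1+1+1 = 1 carry 1
  final carry 1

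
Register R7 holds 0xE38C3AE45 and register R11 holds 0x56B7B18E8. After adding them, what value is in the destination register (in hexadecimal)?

Add column by column in base 16, right to left:
  5+8 = D
  4+E = 2 carry 1
  E+8+1 = 7 carry 1
  A+1+1 = C
  3+B = E
  C+7 = 3 carry 1
  8+B+1 = 4 carry 1
  3+6+1 = A
  E+5 = 3 carry 1
  final carry 1

0x13A43EC72D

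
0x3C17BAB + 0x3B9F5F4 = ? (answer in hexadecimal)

Add column by column in base 16, right to left:
  B+4 = F
  A+F = 9 carry 1
  B+5+1 = 1 carry 1
  7+F+1 = 7 carry 1
  1+9+1 = B
  C+B = 7 carry 1
  3+3+1 = 7

0x77B719F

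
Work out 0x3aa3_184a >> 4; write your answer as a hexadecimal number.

0x3aa3184

Shifting right by 4 bits = 1 hex digit: drop the last 1.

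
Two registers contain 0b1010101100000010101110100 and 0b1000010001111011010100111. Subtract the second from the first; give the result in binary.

0b10011010000111011001101

Subtract column by column in base 2:
  0-1 → 1 (borrow)
  0-1-1 → 0 (borrow)
  1-1-1 → 1 (borrow)
  0-0-1 → 1 (borrow)
  1-0-1 → 0
  1-1 → 0
  1-0 → 1
  0-1 → 1 (borrow)
  1-0-1 → 0
  0-1 → 1 (borrow)
  1-1-1 → 1 (borrow)
  0-0-1 → 1 (borrow)
  0-1-1 → 0 (borrow)
  0-1-1 → 0 (borrow)
  0-1-1 → 0 (borrow)
  0-1-1 → 0 (borrow)
  0-0-1 → 1 (borrow)
  1-0-1 → 0
  1-0 → 1
  0-1 → 1 (borrow)
  1-0-1 → 0
  0-0 → 0
  1-0 → 1
  0-0 → 0
  1-1 → 0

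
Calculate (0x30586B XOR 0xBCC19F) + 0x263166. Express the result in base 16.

0xB2CB5A

First 0x30586B XOR 0xBCC19F = 0x8C99F4.
Add column by column in base 16, right to left:
  4+6 = A
  F+6 = 5 carry 1
  9+1+1 = B
  9+3 = C
  C+6 = 2 carry 1
  8+2+1 = B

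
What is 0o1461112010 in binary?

0b1100110001001001010000001000

Each octal digit is 3 bits: 1=001 4=100 6=110 1=001 1=001 1=001 2=010 0=000 1=001 0=000.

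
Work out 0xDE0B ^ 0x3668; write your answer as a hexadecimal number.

0xE863

XOR each hex digit independently (no carries):
  D^3=E, E^6=8, 0^6=6, B^8=3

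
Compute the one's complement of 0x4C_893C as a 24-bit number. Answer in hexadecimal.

0xB376C3

Each hex digit d becomes F−d:
  4→B, C→3, 8→7, 9→6, 3→C, C→3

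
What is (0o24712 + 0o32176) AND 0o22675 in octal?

0o2010

Add column by column in base 8, right to left:
  2+6 = 0 carry 1
  1+7+1 = 1 carry 1
  7+1+1 = 1 carry 1
  4+2+1 = 7
  2+3 = 5
Sum = 0o57110; now AND with 0o22675:
  5&2=0, 7&2=2, 1&6=0, 1&7=1, 0&5=0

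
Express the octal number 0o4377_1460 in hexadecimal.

Each octal digit is 3 bits: 4=100 3=011 7=111 7=111 1=001 4=100 6=110 0=000.
Group the bits into nibbles: 1000 1111 1111 0011 0011 0000 → 8FF330.

0x8FF330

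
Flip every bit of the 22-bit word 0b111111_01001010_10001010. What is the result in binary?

0b0000001011010101110101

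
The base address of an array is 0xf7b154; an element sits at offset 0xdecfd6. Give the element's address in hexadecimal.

Add column by column in base 16, right to left:
  4+6 = a
  5+d = 2 carry 1
  1+f+1 = 1 carry 1
  b+c+1 = 8 carry 1
  7+e+1 = 6 carry 1
  f+d+1 = d carry 1
  final carry 1

0x1d6812a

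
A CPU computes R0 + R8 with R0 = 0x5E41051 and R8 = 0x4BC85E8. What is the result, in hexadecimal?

0xAA09639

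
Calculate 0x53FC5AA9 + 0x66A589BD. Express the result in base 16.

0xBAA1E466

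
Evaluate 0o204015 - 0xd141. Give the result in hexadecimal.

0x36cc

0o204015 = 0x1080d in hexadecimal.
Subtract column by column in base 16:
  d-1 → c
  0-4 → c (borrow)
  8-1-1 → 6
  0-d → 3 (borrow)
  1-0-1 → 0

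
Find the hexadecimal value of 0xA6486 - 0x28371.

Subtract column by column in base 16:
  6-1 → 5
  8-7 → 1
  4-3 → 1
  6-8 → E (borrow)
  A-2-1 → 7

0x7E115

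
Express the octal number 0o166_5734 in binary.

0b1110110101111011100

Each octal digit is 3 bits: 1=001 6=110 6=110 5=101 7=111 3=011 4=100.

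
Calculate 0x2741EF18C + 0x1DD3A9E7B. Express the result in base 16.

0x451599007

Add column by column in base 16, right to left:
  C+B = 7 carry 1
  8+7+1 = 0 carry 1
  1+E+1 = 0 carry 1
  F+9+1 = 9 carry 1
  E+A+1 = 9 carry 1
  1+3+1 = 5
  4+D = 1 carry 1
  7+D+1 = 5 carry 1
  2+1+1 = 4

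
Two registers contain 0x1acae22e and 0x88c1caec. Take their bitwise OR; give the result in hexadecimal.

0x9acbeaee

OR each hex digit independently (no carries):
  1|8=9, a|8=a, c|c=c, a|1=b, e|c=e, 2|a=a, 2|e=e, e|c=e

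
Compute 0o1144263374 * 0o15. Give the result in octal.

Multiply each base-8 digit by 13, carrying:
  4×13 = 52 → write 4 carry 6
  7×13+6 = 97 → write 1 carry 12
  3×13+12 = 51 → write 3 carry 6
  3×13+6 = 45 → write 5 carry 5
  6×13+5 = 83 → write 3 carry 10
  2×13+10 = 36 → write 4 carry 4
  4×13+4 = 56 → write 0 carry 7
  4×13+7 = 59 → write 3 carry 7
  1×13+7 = 20 → write 4 carry 2
  1×13+2 = 15 → write 7 carry 1
  remaining carry: 1

0o17430435314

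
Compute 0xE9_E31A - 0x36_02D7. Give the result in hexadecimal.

0xB3E043

Subtract column by column in base 16:
  A-7 → 3
  1-D → 4 (borrow)
  3-2-1 → 0
  E-0 → E
  9-6 → 3
  E-3 → B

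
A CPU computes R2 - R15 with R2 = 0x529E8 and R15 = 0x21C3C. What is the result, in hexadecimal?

0x30DAC

Subtract column by column in base 16:
  8-C → C (borrow)
  E-3-1 → A
  9-C → D (borrow)
  2-1-1 → 0
  5-2 → 3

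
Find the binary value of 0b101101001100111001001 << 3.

Left shift by 3: append 3 zero bits.

0b101101001100111001001000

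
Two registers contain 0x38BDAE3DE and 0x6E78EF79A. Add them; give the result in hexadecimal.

Add column by column in base 16, right to left:
  E+A = 8 carry 1
  D+9+1 = 7 carry 1
  3+7+1 = B
  E+F = D carry 1
  A+E+1 = 9 carry 1
  D+8+1 = 6 carry 1
  B+7+1 = 3 carry 1
  8+E+1 = 7 carry 1
  3+6+1 = A

0xA7369DB78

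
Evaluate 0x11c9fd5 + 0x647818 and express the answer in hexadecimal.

Add column by column in base 16, right to left:
  5+8 = d
  d+1 = e
  f+8 = 7 carry 1
  9+7+1 = 1 carry 1
  c+4+1 = 1 carry 1
  1+6+1 = 8
  1+0 = 1

0x18117ed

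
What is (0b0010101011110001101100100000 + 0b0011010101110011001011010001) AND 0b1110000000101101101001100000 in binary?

0b110000000100100100001100000

Add column by column in base 2, right to left:
  0+1 = 1
  0+0 = 0
  0+0 = 0
  0+0 = 0
  0+1 = 1
  1+0 = 1
  0+1 = 1
  0+1 = 1
  1+0 = 1
  1+1 = 0 carry 1
  0+0+1 = 1
  1+0 = 1
  1+1 = 0 carry 1
  0+1+1 = 0 carry 1
  0+0+1 = 1
  0+0 = 0
  1+1 = 0 carry 1
  1+1+1 = 1 carry 1
  1+1+1 = 1 carry 1
  1+0+1 = 0 carry 1
  0+1+1 = 0 carry 1
  1+0+1 = 0 carry 1
  0+1+1 = 0 carry 1
  1+0+1 = 0 carry 1
  0+1+1 = 0 carry 1
  1+1+1 = 1 carry 1
  final carry 1
Sum = 0b110000001100100110111110001; now AND with 0b1110000000101101101001100000:
  0110000001100100110111110001
& 1110000000101101101001100000
= 0110000000100100100001100000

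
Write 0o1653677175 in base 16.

Each octal digit is 3 bits: 1=001 6=110 5=101 3=011 6=110 7=111 7=111 1=001 7=111 5=101.
Group the bits into nibbles: 1110 1010 1111 0111 1110 0111 1101 → eaf7e7d.

0xeaf7e7d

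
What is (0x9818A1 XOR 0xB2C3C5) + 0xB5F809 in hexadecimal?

0xE0D36D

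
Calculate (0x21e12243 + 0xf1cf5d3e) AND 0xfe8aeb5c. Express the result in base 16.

0x12806b00

Add column by column in base 16, right to left:
  3+e = 1 carry 1
  4+3+1 = 8
  2+d = f
  2+5 = 7
  1+f = 0 carry 1
  e+c+1 = b carry 1
  1+1+1 = 3
  2+f = 1 carry 1
  final carry 1
Sum = 0x113b07f81; now AND with 0xfe8aeb5c:
  1&0=0, 1&f=1, 3&e=2, b&8=8, 0&a=0, 7&e=6, f&b=b, 8&5=0, 1&c=0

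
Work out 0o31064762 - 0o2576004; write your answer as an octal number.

Subtract column by column in base 8:
  2-4 → 6 (borrow)
  6-0-1 → 5
  7-0 → 7
  4-6 → 6 (borrow)
  6-7-1 → 6 (borrow)
  0-5-1 → 2 (borrow)
  1-2-1 → 6 (borrow)
  3-0-1 → 2

0o26266756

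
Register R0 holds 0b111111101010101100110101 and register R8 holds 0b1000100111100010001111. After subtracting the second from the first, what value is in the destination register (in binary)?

0b110111000011001010100110

Subtract column by column in base 2:
  1-1 → 0
  0-1 → 1 (borrow)
  1-1-1 → 1 (borrow)
  0-1-1 → 0 (borrow)
  1-0-1 → 0
  1-0 → 1
  0-0 → 0
  0-1 → 1 (borrow)
  1-0-1 → 0
  1-0 → 1
  0-0 → 0
  1-1 → 0
  0-1 → 1 (borrow)
  1-1-1 → 1 (borrow)
  0-1-1 → 0 (borrow)
  1-0-1 → 0
  0-0 → 0
  1-1 → 0
  1-0 → 1
  1-0 → 1
  1-0 → 1
  1-1 → 0
  1-0 → 1
  1-0 → 1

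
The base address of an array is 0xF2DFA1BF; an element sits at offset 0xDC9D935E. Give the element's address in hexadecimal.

Add column by column in base 16, right to left:
  F+E = D carry 1
  B+5+1 = 1 carry 1
  1+3+1 = 5
  A+9 = 3 carry 1
  F+D+1 = D carry 1
  D+9+1 = 7 carry 1
  2+C+1 = F
  F+D = C carry 1
  final carry 1

0x1CF7D351D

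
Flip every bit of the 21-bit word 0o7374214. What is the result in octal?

0o0403563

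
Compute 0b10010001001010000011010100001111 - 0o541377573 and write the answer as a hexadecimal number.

0x8ba23594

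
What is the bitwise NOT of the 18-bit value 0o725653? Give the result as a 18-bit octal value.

Each oct digit d becomes 7−d:
  7→0, 2→5, 5→2, 6→1, 5→2, 3→4

0o052124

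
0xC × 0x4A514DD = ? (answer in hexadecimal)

0x37BCFA5C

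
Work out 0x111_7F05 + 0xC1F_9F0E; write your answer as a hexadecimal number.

0xD311E13

Add column by column in base 16, right to left:
  5+E = 3 carry 1
  0+0+1 = 1
  F+F = E carry 1
  7+9+1 = 1 carry 1
  1+F+1 = 1 carry 1
  1+1+1 = 3
  1+C = D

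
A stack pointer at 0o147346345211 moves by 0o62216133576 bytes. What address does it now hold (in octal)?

Add column by column in base 8, right to left:
  1+6 = 7
  1+7 = 0 carry 1
  2+5+1 = 0 carry 1
  5+3+1 = 1 carry 1
  4+3+1 = 0 carry 1
  3+1+1 = 5
  6+6 = 4 carry 1
  4+1+1 = 6
  3+2 = 5
  7+2 = 1 carry 1
  4+6+1 = 3 carry 1
  1+0+1 = 2

0o231564501007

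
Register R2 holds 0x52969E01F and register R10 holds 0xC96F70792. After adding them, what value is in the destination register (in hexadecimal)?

0x11C060E7B1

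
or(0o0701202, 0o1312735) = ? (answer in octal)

0o1713737

OR each oct digit independently (no carries):
  0|1=1, 7|3=7, 0|1=1, 1|2=3, 2|7=7, 0|3=3, 2|5=7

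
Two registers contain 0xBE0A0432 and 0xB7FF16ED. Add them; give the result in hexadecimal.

0x176091B1F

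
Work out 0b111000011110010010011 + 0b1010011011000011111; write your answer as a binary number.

0b1000010111001010110010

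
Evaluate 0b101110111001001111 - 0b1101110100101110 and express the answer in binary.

Subtract column by column in base 2:
  1-0 → 1
  1-1 → 0
  1-1 → 0
  1-1 → 0
  0-0 → 0
  0-1 → 1 (borrow)
  1-0-1 → 0
  0-0 → 0
  0-1 → 1 (borrow)
  1-0-1 → 0
  1-1 → 0
  1-1 → 0
  0-1 → 1 (borrow)
  1-0-1 → 0
  1-1 → 0
  1-1 → 0
  0-0 → 0
  1-0 → 1

0b100001000100100001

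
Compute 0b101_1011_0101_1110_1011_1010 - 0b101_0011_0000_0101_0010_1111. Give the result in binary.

0b10000101100110001011

Subtract column by column in base 2:
  0-1 → 1 (borrow)
  1-1-1 → 1 (borrow)
  0-1-1 → 0 (borrow)
  1-1-1 → 1 (borrow)
  1-0-1 → 0
  1-1 → 0
  0-0 → 0
  1-0 → 1
  0-1 → 1 (borrow)
  1-0-1 → 0
  1-1 → 0
  1-0 → 1
  1-0 → 1
  0-0 → 0
  1-0 → 1
  0-0 → 0
  1-1 → 0
  1-1 → 0
  0-0 → 0
  1-0 → 1
  1-1 → 0
  0-0 → 0
  1-1 → 0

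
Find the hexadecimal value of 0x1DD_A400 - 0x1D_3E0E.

Subtract column by column in base 16:
  0-E → 2 (borrow)
  0-0-1 → F (borrow)
  4-E-1 → 5 (borrow)
  A-3-1 → 6
  D-D → 0
  D-1 → C
  1-0 → 1

0x1C065F2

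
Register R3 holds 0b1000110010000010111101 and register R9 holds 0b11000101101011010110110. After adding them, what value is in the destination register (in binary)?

0b100001011111011101110011

Add column by column in base 2, right to left:
  1+0 = 1
  0+1 = 1
  1+1 = 0 carry 1
  1+0+1 = 0 carry 1
  1+1+1 = 1 carry 1
  1+1+1 = 1 carry 1
  0+0+1 = 1
  1+1 = 0 carry 1
  0+0+1 = 1
  0+1 = 1
  0+1 = 1
  0+0 = 0
  0+1 = 1
  1+0 = 1
  0+1 = 1
  0+1 = 1
  1+0 = 1
  1+1 = 0 carry 1
  0+0+1 = 1
  0+0 = 0
  0+0 = 0
  1+1 = 0 carry 1
  0+1+1 = 0 carry 1
  final carry 1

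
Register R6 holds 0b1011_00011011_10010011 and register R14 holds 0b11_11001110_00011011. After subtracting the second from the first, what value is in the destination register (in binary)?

0b1110100110101111000

Subtract column by column in base 2:
  1-1 → 0
  1-1 → 0
  0-0 → 0
  0-1 → 1 (borrow)
  1-1-1 → 1 (borrow)
  0-0-1 → 1 (borrow)
  0-0-1 → 1 (borrow)
  1-0-1 → 0
  1-0 → 1
  1-1 → 0
  0-1 → 1 (borrow)
  1-1-1 → 1 (borrow)
  1-0-1 → 0
  0-0 → 0
  0-1 → 1 (borrow)
  0-1-1 → 0 (borrow)
  1-1-1 → 1 (borrow)
  1-1-1 → 1 (borrow)
  0-0-1 → 1 (borrow)
  1-0-1 → 0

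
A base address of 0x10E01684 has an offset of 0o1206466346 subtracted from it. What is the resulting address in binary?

0b110110001011010100110011110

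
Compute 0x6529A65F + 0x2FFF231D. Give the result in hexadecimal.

0x9528C97C

Add column by column in base 16, right to left:
  F+D = C carry 1
  5+1+1 = 7
  6+3 = 9
  A+2 = C
  9+F = 8 carry 1
  2+F+1 = 2 carry 1
  5+F+1 = 5 carry 1
  6+2+1 = 9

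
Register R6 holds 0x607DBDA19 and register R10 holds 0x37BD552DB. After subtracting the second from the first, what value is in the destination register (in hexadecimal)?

Subtract column by column in base 16:
  9-B → E (borrow)
  1-D-1 → 3 (borrow)
  A-2-1 → 7
  D-5 → 8
  B-5 → 6
  D-D → 0
  7-B → C (borrow)
  0-7-1 → 8 (borrow)
  6-3-1 → 2

0x28C06873E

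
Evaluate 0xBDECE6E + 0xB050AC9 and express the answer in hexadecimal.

0x16E3D937

Add column by column in base 16, right to left:
  E+9 = 7 carry 1
  6+C+1 = 3 carry 1
  E+A+1 = 9 carry 1
  C+0+1 = D
  E+5 = 3 carry 1
  D+0+1 = E
  B+B = 6 carry 1
  final carry 1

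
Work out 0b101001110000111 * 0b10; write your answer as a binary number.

0b1010011100001110

Multiply each base-2 digit by 2, carrying:
  1×2 = 2 → write 0 carry 1
  1×2+1 = 3 → write 1 carry 1
  1×2+1 = 3 → write 1 carry 1
  0×2+1 = 1 → write 1
  0×2 = 0 → write 0
  0×2 = 0 → write 0
  0×2 = 0 → write 0
  1×2 = 2 → write 0 carry 1
  1×2+1 = 3 → write 1 carry 1
  1×2+1 = 3 → write 1 carry 1
  0×2+1 = 1 → write 1
  0×2 = 0 → write 0
  1×2 = 2 → write 0 carry 1
  0×2+1 = 1 → write 1
  1×2 = 2 → write 0 carry 1
  remaining carry: 1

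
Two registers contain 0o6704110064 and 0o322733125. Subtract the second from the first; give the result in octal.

Subtract column by column in base 8:
  4-5 → 7 (borrow)
  6-2-1 → 3
  0-1 → 7 (borrow)
  0-3-1 → 4 (borrow)
  1-3-1 → 5 (borrow)
  1-7-1 → 1 (borrow)
  4-2-1 → 1
  0-2 → 6 (borrow)
  7-3-1 → 3
  6-0 → 6

0o6361154737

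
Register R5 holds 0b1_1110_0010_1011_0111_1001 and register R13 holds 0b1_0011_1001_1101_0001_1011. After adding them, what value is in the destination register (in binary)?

0b1100011100100010010100

Add column by column in base 2, right to left:
  1+1 = 0 carry 1
  0+1+1 = 0 carry 1
  0+0+1 = 1
  1+1 = 0 carry 1
  1+1+1 = 1 carry 1
  1+0+1 = 0 carry 1
  1+0+1 = 0 carry 1
  0+0+1 = 1
  1+1 = 0 carry 1
  1+0+1 = 0 carry 1
  0+1+1 = 0 carry 1
  1+1+1 = 1 carry 1
  0+1+1 = 0 carry 1
  1+0+1 = 0 carry 1
  0+0+1 = 1
  0+1 = 1
  0+1 = 1
  1+1 = 0 carry 1
  1+0+1 = 0 carry 1
  1+0+1 = 0 carry 1
  1+1+1 = 1 carry 1
  final carry 1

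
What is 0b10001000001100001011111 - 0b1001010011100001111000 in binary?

Subtract column by column in base 2:
  1-0 → 1
  1-0 → 1
  1-0 → 1
  1-1 → 0
  1-1 → 0
  0-1 → 1 (borrow)
  1-1-1 → 1 (borrow)
  0-0-1 → 1 (borrow)
  0-0-1 → 1 (borrow)
  0-0-1 → 1 (borrow)
  0-0-1 → 1 (borrow)
  1-1-1 → 1 (borrow)
  1-1-1 → 1 (borrow)
  0-1-1 → 0 (borrow)
  0-0-1 → 1 (borrow)
  0-0-1 → 1 (borrow)
  0-1-1 → 0 (borrow)
  0-0-1 → 1 (borrow)
  1-1-1 → 1 (borrow)
  0-0-1 → 1 (borrow)
  0-0-1 → 1 (borrow)
  0-1-1 → 0 (borrow)
  1-0-1 → 0

0b111101101111111100111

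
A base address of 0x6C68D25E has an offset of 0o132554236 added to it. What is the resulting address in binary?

0b1101101110100111010101011111100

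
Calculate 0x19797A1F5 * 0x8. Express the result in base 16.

Multiply each base-16 digit by 8, carrying:
  5×8 = 40 → write 8 carry 2
  F×8+2 = 122 → write A carry 7
  1×8+7 = 15 → write F
  A×8 = 80 → write 0 carry 5
  7×8+5 = 61 → write D carry 3
  9×8+3 = 75 → write B carry 4
  7×8+4 = 60 → write C carry 3
  9×8+3 = 75 → write B carry 4
  1×8+4 = 12 → write C

0xCBCBD0FA8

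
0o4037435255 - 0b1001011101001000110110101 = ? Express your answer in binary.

0o4037435255 = 0b100000011111100011101010101101 in binary.
Subtract column by column in base 2:
  1-1 → 0
  0-0 → 0
  1-1 → 0
  1-0 → 1
  0-1 → 1 (borrow)
  1-1-1 → 1 (borrow)
  0-0-1 → 1 (borrow)
  1-1-1 → 1 (borrow)
  0-1-1 → 0 (borrow)
  1-0-1 → 0
  0-0 → 0
  1-0 → 1
  1-1 → 0
  1-0 → 1
  0-0 → 0
  0-1 → 1 (borrow)
  0-0-1 → 1 (borrow)
  1-1-1 → 1 (borrow)
  1-1-1 → 1 (borrow)
  1-1-1 → 1 (borrow)
  1-0-1 → 0
  1-1 → 0
  1-0 → 1
  0-0 → 0
  0-1 → 1 (borrow)
  0-0-1 → 1 (borrow)
  0-0-1 → 1 (borrow)
  0-0-1 → 1 (borrow)
  0-0-1 → 1 (borrow)
  1-0-1 → 0

0b11111010011111010100011111000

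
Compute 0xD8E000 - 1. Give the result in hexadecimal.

0xD8DFFF

The trailing 3 digits are 0, so subtracting 1 borrows through: they become F and the next digit up decrements.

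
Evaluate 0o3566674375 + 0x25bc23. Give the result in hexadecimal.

0x1e013520

0o3566674375 = 0x1ddb78fd in hexadecimal.
Add column by column in base 16, right to left:
  d+3 = 0 carry 1
  f+2+1 = 2 carry 1
  8+c+1 = 5 carry 1
  7+b+1 = 3 carry 1
  b+5+1 = 1 carry 1
  d+2+1 = 0 carry 1
  d+0+1 = e
  1+0 = 1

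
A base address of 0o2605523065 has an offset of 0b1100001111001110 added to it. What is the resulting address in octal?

0b1100001111001110 = 0o141716 in octal.
Add column by column in base 8, right to left:
  5+6 = 3 carry 1
  6+1+1 = 0 carry 1
  0+7+1 = 0 carry 1
  3+1+1 = 5
  2+4 = 6
  5+1 = 6
  5+0 = 5
  0+0 = 0
  6+0 = 6
  2+0 = 2

0o2605665003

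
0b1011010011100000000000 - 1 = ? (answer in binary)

0b1011010011011111111111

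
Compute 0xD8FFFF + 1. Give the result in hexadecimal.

0xD90000

The trailing 4 digits are F (max in base 16), so adding 1 cascades: they roll to 0 and the next digit up increments.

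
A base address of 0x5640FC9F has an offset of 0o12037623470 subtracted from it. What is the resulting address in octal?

0x5640FC9F = 0o12620176237 in octal.
Subtract column by column in base 8:
  7-0 → 7
  3-7 → 4 (borrow)
  2-4-1 → 5 (borrow)
  6-3-1 → 2
  7-2 → 5
  1-6 → 3 (borrow)
  0-7-1 → 0 (borrow)
  2-3-1 → 6 (borrow)
  6-0-1 → 5
  2-2 → 0
  1-1 → 0

0o560352547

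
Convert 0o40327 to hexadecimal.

0x40d7

Each octal digit is 3 bits: 4=100 0=000 3=011 2=010 7=111.
Group the bits into nibbles: 0100 0000 1101 0111 → 40d7.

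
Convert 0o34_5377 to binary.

0b11100101011111111

Each octal digit is 3 bits: 3=011 4=100 5=101 3=011 7=111 7=111.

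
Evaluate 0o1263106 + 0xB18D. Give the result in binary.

0o1263106 = 0b1010110011001000110 in binary.
0xB18D = 0b1011000110001101 in binary.
Add column by column in base 2, right to left:
  0+1 = 1
  1+0 = 1
  1+1 = 0 carry 1
  0+1+1 = 0 carry 1
  0+0+1 = 1
  0+0 = 0
  1+0 = 1
  0+1 = 1
  0+1 = 1
  1+0 = 1
  1+0 = 1
  0+0 = 0
  0+1 = 1
  1+1 = 0 carry 1
  1+0+1 = 0 carry 1
  0+1+1 = 0 carry 1
  1+0+1 = 0 carry 1
  0+0+1 = 1
  1+0 = 1

0b1100001011111010011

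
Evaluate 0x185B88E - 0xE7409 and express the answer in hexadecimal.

Subtract column by column in base 16:
  E-9 → 5
  8-0 → 8
  8-4 → 4
  B-7 → 4
  5-E → 7 (borrow)
  8-0-1 → 7
  1-0 → 1

0x1774485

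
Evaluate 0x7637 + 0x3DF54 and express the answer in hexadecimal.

0x4558B

Add column by column in base 16, right to left:
  7+4 = B
  3+5 = 8
  6+F = 5 carry 1
  7+D+1 = 5 carry 1
  0+3+1 = 4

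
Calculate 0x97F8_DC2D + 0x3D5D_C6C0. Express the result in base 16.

Add column by column in base 16, right to left:
  D+0 = D
  2+C = E
  C+6 = 2 carry 1
  D+C+1 = A carry 1
  8+D+1 = 6 carry 1
  F+5+1 = 5 carry 1
  7+D+1 = 5 carry 1
  9+3+1 = D

0xD556A2ED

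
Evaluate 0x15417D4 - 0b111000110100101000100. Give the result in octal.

0x15417D4 = 0o125013724 in octal.
0b111000110100101000100 = 0o7064504 in octal.
Subtract column by column in base 8:
  4-4 → 0
  2-0 → 2
  7-5 → 2
  3-4 → 7 (borrow)
  1-6-1 → 2 (borrow)
  0-0-1 → 7 (borrow)
  5-7-1 → 5 (borrow)
  2-0-1 → 1
  1-0 → 1

0o115727220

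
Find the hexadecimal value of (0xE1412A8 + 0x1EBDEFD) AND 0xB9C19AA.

Add column by column in base 16, right to left:
  8+D = 5 carry 1
  A+F+1 = A carry 1
  2+E+1 = 1 carry 1
  1+D+1 = F
  4+B = F
  1+E = F
  E+1 = F
Sum = 0xFFFF1A5; now AND with 0xB9C19AA:
  F&B=B, F&9=9, F&C=C, F&1=1, 1&9=1, A&A=A, 5&A=0

0xB9C11A0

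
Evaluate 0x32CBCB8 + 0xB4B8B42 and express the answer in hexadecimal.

Add column by column in base 16, right to left:
  8+2 = A
  B+4 = F
  C+B = 7 carry 1
  B+8+1 = 4 carry 1
  C+B+1 = 8 carry 1
  2+4+1 = 7
  3+B = E

0xE7847FA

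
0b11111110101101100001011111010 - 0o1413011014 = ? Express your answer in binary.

0b10011101010101011000011101110

0o1413011014 = 0b1100001011000001001000001100 in binary.
Subtract column by column in base 2:
  0-0 → 0
  1-0 → 1
  0-1 → 1 (borrow)
  1-1-1 → 1 (borrow)
  1-0-1 → 0
  1-0 → 1
  1-0 → 1
  1-0 → 1
  0-0 → 0
  1-1 → 0
  0-0 → 0
  0-0 → 0
  0-1 → 1 (borrow)
  0-0-1 → 1 (borrow)
  1-0-1 → 0
  1-0 → 1
  0-0 → 0
  1-0 → 1
  1-1 → 0
  0-1 → 1 (borrow)
  1-0-1 → 0
  0-1 → 1 (borrow)
  1-0-1 → 0
  1-0 → 1
  1-0 → 1
  1-0 → 1
  1-1 → 0
  1-1 → 0
  1-0 → 1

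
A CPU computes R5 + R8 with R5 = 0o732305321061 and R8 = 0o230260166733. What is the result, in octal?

0o1162565510014

Add column by column in base 8, right to left:
  1+3 = 4
  6+3 = 1 carry 1
  0+7+1 = 0 carry 1
  1+6+1 = 0 carry 1
  2+6+1 = 1 carry 1
  3+1+1 = 5
  5+0 = 5
  0+6 = 6
  3+2 = 5
  2+0 = 2
  3+3 = 6
  7+2 = 1 carry 1
  final carry 1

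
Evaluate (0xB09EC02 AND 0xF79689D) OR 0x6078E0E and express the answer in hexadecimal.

0xB09EC02 AND 0xF79689D = 0xB096800.
Then OR with 0x6078E0E.

0xF0FEE0E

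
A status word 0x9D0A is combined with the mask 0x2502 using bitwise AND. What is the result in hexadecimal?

AND each hex digit independently (no carries):
  9&2=0, D&5=5, 0&0=0, A&2=2

0x0502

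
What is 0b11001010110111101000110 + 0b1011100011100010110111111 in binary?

Add column by column in base 2, right to left:
  0+1 = 1
  1+1 = 0 carry 1
  1+1+1 = 1 carry 1
  0+1+1 = 0 carry 1
  0+1+1 = 0 carry 1
  0+1+1 = 0 carry 1
  1+0+1 = 0 carry 1
  0+1+1 = 0 carry 1
  1+1+1 = 1 carry 1
  1+0+1 = 0 carry 1
  1+1+1 = 1 carry 1
  1+0+1 = 0 carry 1
  0+0+1 = 1
  1+0 = 1
  1+1 = 0 carry 1
  0+1+1 = 0 carry 1
  1+1+1 = 1 carry 1
  0+0+1 = 1
  1+0 = 1
  0+0 = 0
  0+1 = 1
  1+1 = 0 carry 1
  1+1+1 = 1 carry 1
  0+0+1 = 1
  0+1 = 1

0b1110101110011010100000101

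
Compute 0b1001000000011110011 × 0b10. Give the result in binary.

0b10010000000111100110

Multiply each base-2 digit by 2, carrying:
  1×2 = 2 → write 0 carry 1
  1×2+1 = 3 → write 1 carry 1
  0×2+1 = 1 → write 1
  0×2 = 0 → write 0
  1×2 = 2 → write 0 carry 1
  1×2+1 = 3 → write 1 carry 1
  1×2+1 = 3 → write 1 carry 1
  1×2+1 = 3 → write 1 carry 1
  0×2+1 = 1 → write 1
  0×2 = 0 → write 0
  0×2 = 0 → write 0
  0×2 = 0 → write 0
  0×2 = 0 → write 0
  0×2 = 0 → write 0
  0×2 = 0 → write 0
  1×2 = 2 → write 0 carry 1
  0×2+1 = 1 → write 1
  0×2 = 0 → write 0
  1×2 = 2 → write 0 carry 1
  remaining carry: 1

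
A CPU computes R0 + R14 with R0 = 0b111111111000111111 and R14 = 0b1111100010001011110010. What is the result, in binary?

0b10000100010000100110001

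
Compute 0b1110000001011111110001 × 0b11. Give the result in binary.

0b101010000100011111010011

Multiply each base-2 digit by 3, carrying:
  1×3 = 3 → write 1 carry 1
  0×3+1 = 1 → write 1
  0×3 = 0 → write 0
  0×3 = 0 → write 0
  1×3 = 3 → write 1 carry 1
  1×3+1 = 4 → write 0 carry 2
  1×3+2 = 5 → write 1 carry 2
  1×3+2 = 5 → write 1 carry 2
  1×3+2 = 5 → write 1 carry 2
  1×3+2 = 5 → write 1 carry 2
  1×3+2 = 5 → write 1 carry 2
  0×3+2 = 2 → write 0 carry 1
  1×3+1 = 4 → write 0 carry 2
  0×3+2 = 2 → write 0 carry 1
  0×3+1 = 1 → write 1
  0×3 = 0 → write 0
  0×3 = 0 → write 0
  0×3 = 0 → write 0
  0×3 = 0 → write 0
  1×3 = 3 → write 1 carry 1
  1×3+1 = 4 → write 0 carry 2
  1×3+2 = 5 → write 1 carry 2
  remaining carry: 10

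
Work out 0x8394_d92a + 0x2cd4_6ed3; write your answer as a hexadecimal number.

0xb06947fd

Add column by column in base 16, right to left:
  a+3 = d
  2+d = f
  9+e = 7 carry 1
  d+6+1 = 4 carry 1
  4+4+1 = 9
  9+d = 6 carry 1
  3+c+1 = 0 carry 1
  8+2+1 = b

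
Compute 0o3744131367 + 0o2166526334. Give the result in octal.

0o6132657723

Add column by column in base 8, right to left:
  7+4 = 3 carry 1
  6+3+1 = 2 carry 1
  3+3+1 = 7
  1+6 = 7
  3+2 = 5
  1+5 = 6
  4+6 = 2 carry 1
  4+6+1 = 3 carry 1
  7+1+1 = 1 carry 1
  3+2+1 = 6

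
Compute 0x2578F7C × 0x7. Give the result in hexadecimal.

0x1064EC64

Multiply each base-16 digit by 7, carrying:
  C×7 = 84 → write 4 carry 5
  7×7+5 = 54 → write 6 carry 3
  F×7+3 = 108 → write C carry 6
  8×7+6 = 62 → write E carry 3
  7×7+3 = 52 → write 4 carry 3
  5×7+3 = 38 → write 6 carry 2
  2×7+2 = 16 → write 0 carry 1
  remaining carry: 1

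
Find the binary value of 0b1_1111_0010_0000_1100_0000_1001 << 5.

0b111110010000011000000100100000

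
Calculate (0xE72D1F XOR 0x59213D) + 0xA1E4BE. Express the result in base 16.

0x15FF0E0

First 0xE72D1F XOR 0x59213D = 0xBE0C22.
Add column by column in base 16, right to left:
  2+E = 0 carry 1
  2+B+1 = E
  C+4 = 0 carry 1
  0+E+1 = F
  E+1 = F
  B+A = 5 carry 1
  final carry 1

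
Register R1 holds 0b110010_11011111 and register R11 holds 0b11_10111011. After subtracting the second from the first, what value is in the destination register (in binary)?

0b10111100100100

Subtract column by column in base 2:
  1-1 → 0
  1-1 → 0
  1-0 → 1
  1-1 → 0
  1-1 → 0
  0-1 → 1 (borrow)
  1-0-1 → 0
  1-1 → 0
  0-1 → 1 (borrow)
  1-1-1 → 1 (borrow)
  0-0-1 → 1 (borrow)
  0-0-1 → 1 (borrow)
  1-0-1 → 0
  1-0 → 1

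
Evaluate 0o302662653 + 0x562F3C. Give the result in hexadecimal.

0x36194E7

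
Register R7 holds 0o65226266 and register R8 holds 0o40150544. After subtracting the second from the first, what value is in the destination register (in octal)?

0o25055522

Subtract column by column in base 8:
  6-4 → 2
  6-4 → 2
  2-5 → 5 (borrow)
  6-0-1 → 5
  2-5 → 5 (borrow)
  2-1-1 → 0
  5-0 → 5
  6-4 → 2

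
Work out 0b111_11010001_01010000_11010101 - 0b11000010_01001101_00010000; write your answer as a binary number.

0b111000011110000001111000101

Subtract column by column in base 2:
  1-0 → 1
  0-0 → 0
  1-0 → 1
  0-0 → 0
  1-1 → 0
  0-0 → 0
  1-0 → 1
  1-0 → 1
  0-1 → 1 (borrow)
  0-0-1 → 1 (borrow)
  0-1-1 → 0 (borrow)
  0-1-1 → 0 (borrow)
  1-0-1 → 0
  0-0 → 0
  1-1 → 0
  0-0 → 0
  1-0 → 1
  0-1 → 1 (borrow)
  0-0-1 → 1 (borrow)
  0-0-1 → 1 (borrow)
  1-0-1 → 0
  0-0 → 0
  1-1 → 0
  1-1 → 0
  1-0 → 1
  1-0 → 1
  1-0 → 1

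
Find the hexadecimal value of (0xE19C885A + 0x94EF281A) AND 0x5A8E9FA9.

Add column by column in base 16, right to left:
  A+A = 4 carry 1
  5+1+1 = 7
  8+8 = 0 carry 1
  8+2+1 = B
  C+F = B carry 1
  9+E+1 = 8 carry 1
  1+4+1 = 6
  E+9 = 7 carry 1
  final carry 1
Sum = 0x1768BB074; now AND with 0x5A8E9FA9:
  1&0=0, 7&5=5, 6&A=2, 8&8=8, B&E=A, B&9=9, 0&F=0, 7&A=2, 4&9=0

0x528A9020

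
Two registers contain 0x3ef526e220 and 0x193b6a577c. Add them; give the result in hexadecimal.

Add column by column in base 16, right to left:
  0+c = c
  2+7 = 9
  2+7 = 9
  e+5 = 3 carry 1
  6+a+1 = 1 carry 1
  2+6+1 = 9
  5+b = 0 carry 1
  f+3+1 = 3 carry 1
  e+9+1 = 8 carry 1
  3+1+1 = 5

0x583091399c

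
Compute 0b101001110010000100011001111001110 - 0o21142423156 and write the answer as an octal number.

0b101001110010000100011001111001110 = 0o51620431716 in octal.
Subtract column by column in base 8:
  6-6 → 0
  1-5 → 4 (borrow)
  7-1-1 → 5
  1-3 → 6 (borrow)
  3-2-1 → 0
  4-4 → 0
  0-2 → 6 (borrow)
  2-4-1 → 5 (borrow)
  6-1-1 → 4
  1-1 → 0
  5-2 → 3

0o30456006540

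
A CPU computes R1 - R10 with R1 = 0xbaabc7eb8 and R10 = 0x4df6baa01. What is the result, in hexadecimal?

0x6cb50d4b7

Subtract column by column in base 16:
  8-1 → 7
  b-0 → b
  e-a → 4
  7-a → d (borrow)
  c-b-1 → 0
  b-6 → 5
  a-f → b (borrow)
  a-d-1 → c (borrow)
  b-4-1 → 6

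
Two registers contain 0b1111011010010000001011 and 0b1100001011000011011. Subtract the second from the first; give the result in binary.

0b1101111000110111110000

Subtract column by column in base 2:
  1-1 → 0
  1-1 → 0
  0-0 → 0
  1-1 → 0
  0-1 → 1 (borrow)
  0-0-1 → 1 (borrow)
  0-0-1 → 1 (borrow)
  0-0-1 → 1 (borrow)
  0-0-1 → 1 (borrow)
  0-1-1 → 0 (borrow)
  1-1-1 → 1 (borrow)
  0-0-1 → 1 (borrow)
  0-1-1 → 0 (borrow)
  1-0-1 → 0
  0-0 → 0
  1-0 → 1
  1-0 → 1
  0-1 → 1 (borrow)
  1-1-1 → 1 (borrow)
  1-0-1 → 0
  1-0 → 1
  1-0 → 1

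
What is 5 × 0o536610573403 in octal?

0o3331653551417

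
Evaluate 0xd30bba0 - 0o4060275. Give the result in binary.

0xd30bba0 = 0b1101001100001011101110100000 in binary.
0o4060275 = 0b100000110000010111101 in binary.
Subtract column by column in base 2:
  0-1 → 1 (borrow)
  0-0-1 → 1 (borrow)
  0-1-1 → 0 (borrow)
  0-1-1 → 0 (borrow)
  0-1-1 → 0 (borrow)
  1-1-1 → 1 (borrow)
  0-0-1 → 1 (borrow)
  1-1-1 → 1 (borrow)
  1-0-1 → 0
  1-0 → 1
  0-0 → 0
  1-0 → 1
  1-0 → 1
  1-1 → 0
  0-1 → 1 (borrow)
  1-0-1 → 0
  0-0 → 0
  0-0 → 0
  0-0 → 0
  0-0 → 0
  1-1 → 0
  1-0 → 1
  0-0 → 0
  0-0 → 0
  1-0 → 1
  0-0 → 0
  1-0 → 1
  1-0 → 1

0b1101001000000101101011100011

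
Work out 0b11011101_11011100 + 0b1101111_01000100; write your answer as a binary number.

Add column by column in base 2, right to left:
  0+0 = 0
  0+0 = 0
  1+1 = 0 carry 1
  1+0+1 = 0 carry 1
  1+0+1 = 0 carry 1
  0+0+1 = 1
  1+1 = 0 carry 1
  1+0+1 = 0 carry 1
  1+1+1 = 1 carry 1
  0+1+1 = 0 carry 1
  1+1+1 = 1 carry 1
  1+1+1 = 1 carry 1
  1+0+1 = 0 carry 1
  0+1+1 = 0 carry 1
  1+1+1 = 1 carry 1
  1+0+1 = 0 carry 1
  final carry 1

0b10100110100100000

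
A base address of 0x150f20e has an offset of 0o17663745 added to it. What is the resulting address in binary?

0x150f20e = 0b1010100001111001000001110 in binary.
0o17663745 = 0b1111110110011111100101 in binary.
Add column by column in base 2, right to left:
  0+1 = 1
  1+0 = 1
  1+1 = 0 carry 1
  1+0+1 = 0 carry 1
  0+0+1 = 1
  0+1 = 1
  0+1 = 1
  0+1 = 1
  0+1 = 1
  1+1 = 0 carry 1
  0+1+1 = 0 carry 1
  0+0+1 = 1
  1+0 = 1
  1+1 = 0 carry 1
  1+1+1 = 1 carry 1
  1+0+1 = 0 carry 1
  0+1+1 = 0 carry 1
  0+1+1 = 0 carry 1
  0+1+1 = 0 carry 1
  0+1+1 = 0 carry 1
  1+1+1 = 1 carry 1
  0+1+1 = 0 carry 1
  1+0+1 = 0 carry 1
  0+0+1 = 1
  1+0 = 1

0b1100100000101100111110011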